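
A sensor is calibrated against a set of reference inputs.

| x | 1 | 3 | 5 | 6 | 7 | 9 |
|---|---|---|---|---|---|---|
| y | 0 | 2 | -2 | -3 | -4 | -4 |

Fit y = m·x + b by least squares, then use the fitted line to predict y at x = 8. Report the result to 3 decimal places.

ŷ = -3.857

From the data, Σx·x = 201, Σx = 31, Σ1 = 6.
Right-hand side: Σx·y = -86, Σy = -11.
So AᵀA·[m, b]ᵀ = Aᵀy: [[201, 31]; [31, 6]]·[m, b]ᵀ = [-86, -11]ᵀ.
Eliminating b: 6·(row 1) − 31·(row 2) gives 245·m = 6·(-86) − 31·(-11) = -175, so m = -5/7.
Then b = ((-11) − 31·(-5/7))/6 = 13/7.
At x = 8: ŷ = (-5/7)·(8) + (13/7)·(1) = -27/7.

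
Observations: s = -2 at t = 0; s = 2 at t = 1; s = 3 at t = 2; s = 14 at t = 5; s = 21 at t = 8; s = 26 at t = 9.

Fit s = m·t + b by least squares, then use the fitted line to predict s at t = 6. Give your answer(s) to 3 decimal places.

ŝ = 16.188

MᵀM·[m, b]ᵀ = Mᵀs reads: 175·m + 25·b = 480;  25·m + 6·b = 64.
Eliminating b: 6·(row 1) − 25·(row 2) gives 425·m = 6·480 − 25·64 = 1280, so m = 256/85.
Then b = (64 − 25·(256/85))/6 = -32/17.
At t = 6: ŝ = (256/85)·(6) + (-32/17)·(1) = 1376/85.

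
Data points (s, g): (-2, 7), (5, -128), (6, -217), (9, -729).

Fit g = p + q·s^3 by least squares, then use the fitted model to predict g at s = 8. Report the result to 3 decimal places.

ĝ = -512.661

Entries of MᵀM: Σ1 = 4, Σs^3 = 1062, Σs^3·s^3 = 593786.
Moment sums: Σg = -1067, Σs^3·g = -594369.
MᵀM·[p, q]ᵀ = Mᵀg becomes [[4, 1062]; [1062, 593786]]·[p, q]ᵀ = [-1067, -594369]ᵀ.
det = 4·593786 − 1062² = 1247300.
p = ((-1067)·593786 − 1062·(-594369))/1247300 = -587446/311825; q = (4·(-594369) − 1062·(-1067))/1247300 = -622161/623650.
At s = 8: ĝ = (-587446/311825)·(1) + (-622161/623650)·(512) = -159860662/311825.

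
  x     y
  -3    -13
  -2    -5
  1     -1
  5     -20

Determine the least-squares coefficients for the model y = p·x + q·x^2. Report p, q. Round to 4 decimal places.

Forming MᵀM = [[39, 91]; [91, 723]] and Mᵀy = [-52, -638]ᵀ gives MᵀM·[p, q]ᵀ = Mᵀy.
Eliminating q: 723·(row 1) − 91·(row 2) gives 19916·p = 723·(-52) − 91·(-638) = 20462, so p = 787/766.
Then q = ((-638) − 91·(787/766))/723 = -775/766.

p = 1.0274, q = -1.0117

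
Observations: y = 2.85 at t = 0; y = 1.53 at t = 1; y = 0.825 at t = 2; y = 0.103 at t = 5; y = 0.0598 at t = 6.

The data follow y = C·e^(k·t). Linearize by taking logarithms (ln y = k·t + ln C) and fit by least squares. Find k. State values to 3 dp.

k = -0.655

With ln yᵢ as the transformed response and tᵢ as the regressor:
Sums: Σt = 14.0000, Σ(t)² = 66.0000, Σln y = -3.8096, Σt·ln y = -28.2251.
Normal system: [[66.0000, 14.0000]; [14.0000, 5]]·[k, ln C]ᵀ = [-28.2251, -3.8096]ᵀ.
Slope k = (n·Σt·ln y − Σt·Σln y)/(n·Σ(t)² − (Σt)²) = (5·-28.2251 − 14.0000·-3.8096)/134.0000 = -0.65516; ln C = (Σln y − k·Σt)/n = 1.07254.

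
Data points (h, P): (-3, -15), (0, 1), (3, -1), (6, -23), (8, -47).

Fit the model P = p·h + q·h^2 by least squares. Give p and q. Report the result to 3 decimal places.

p = 2.201, q = -1.005

Compute the Gram sums: Σh·h = 118, Σh·h^2 = 728, Σh^2·h^2 = 5554.
And Σh·P = -472, Σh^2·P = -3980.
MᵀM·[p, q]ᵀ = MᵀP becomes [[118, 728]; [728, 5554]]·[p, q]ᵀ = [-472, -3980]ᵀ.
Δ = 118·5554 − 728² = 125388.
p = ((-472)·5554 − 728·(-3980))/125388 = 22996/10449; q = (118·(-3980) − 728·(-472))/125388 = -10502/10449.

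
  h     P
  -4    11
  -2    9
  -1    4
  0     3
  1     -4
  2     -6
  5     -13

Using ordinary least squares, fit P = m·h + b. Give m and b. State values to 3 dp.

m = -2.902, b = 0.986

Forming AᵀA = [[51, 1]; [1, 7]] and AᵀP = [-147, 4]ᵀ gives AᵀA·[m, b]ᵀ = AᵀP.
det = 51·7 − 1² = 356.
m = ((-147)·7 − 1·4)/356 = -1033/356; b = (51·4 − 1·(-147))/356 = 351/356.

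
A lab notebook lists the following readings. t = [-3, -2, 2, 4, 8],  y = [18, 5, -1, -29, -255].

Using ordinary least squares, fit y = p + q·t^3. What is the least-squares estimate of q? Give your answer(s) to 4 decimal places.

q = -0.5037

MᵀM·[p, q]ᵀ = Mᵀy reads: 5·p + 549·q = -262;  549·p + 267097·q = -132950.
Δ = 5·267097 − 549² = 1034084.
p = ((-262)·267097 − 549·(-132950))/1034084 = 752534/258521; q = (5·(-132950) − 549·(-262))/1034084 = -130228/258521.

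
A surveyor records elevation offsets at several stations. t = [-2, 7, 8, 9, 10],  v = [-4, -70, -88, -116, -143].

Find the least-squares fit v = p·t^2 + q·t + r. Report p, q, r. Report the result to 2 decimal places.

p = -1.47, q = 0.16, r = 2.15

The normal equations are: 23074·p + 2576·q + 298·r = -32774;  2576·p + 298·q + 32·r = -3660;  298·p + 32·q + 5·r = -421.
Row-reducing yields p = -87758/59871, q = 9454/59871, r = 42911/19957.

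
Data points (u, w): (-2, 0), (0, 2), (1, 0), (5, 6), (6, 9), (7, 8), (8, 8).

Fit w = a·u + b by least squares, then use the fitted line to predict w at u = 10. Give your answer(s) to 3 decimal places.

ŵ = 10.887

Compute the Gram sums: Σu·u = 179, Σu = 25, Σ1 = 7.
Moment sums: Σu·w = 204, Σw = 33.
MᵀM·[a, b]ᵀ = Mᵀw becomes [[179, 25]; [25, 7]]·[a, b]ᵀ = [204, 33]ᵀ.
Determinant 179·7 − 25² = 628.
a = (204·7 − 25·33)/628 = 603/628; b = (179·33 − 25·204)/628 = 807/628.
At u = 10: ŵ = (603/628)·(10) + (807/628)·(1) = 6837/628.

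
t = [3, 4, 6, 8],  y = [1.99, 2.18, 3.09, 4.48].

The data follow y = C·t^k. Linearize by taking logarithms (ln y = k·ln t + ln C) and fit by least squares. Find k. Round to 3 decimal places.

Taking logs, ln y = k·ln t + ln C, so regress ln y on ln t.
Σln t = 6.3561, Σ(ln t)² = 10.6632, Σln y = 4.0953, Σln t·ln y = 6.9762.
Equations: 10.6632·k + 6.3561·ln C = 6.9762;  6.3561·k + 4·ln C = 4.0953.
Slope k = (n·Σln t·ln y − Σln t·Σln y)/(n·Σ(ln t)² − (Σln t)²) = (4·6.9762 − 6.3561·4.0953)/2.2529 = 0.83217; ln C = (Σln y − k·Σln t)/n = -0.29852.

k = 0.832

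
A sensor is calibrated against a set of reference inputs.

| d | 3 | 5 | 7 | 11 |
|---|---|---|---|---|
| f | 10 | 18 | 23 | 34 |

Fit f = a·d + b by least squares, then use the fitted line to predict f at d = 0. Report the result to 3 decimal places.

f̂ = 2.214

With design matrix M, MᵀM = [[204, 26]; [26, 4]] and Mᵀf = [655, 85]ᵀ.
Eliminating b: 4·(row 1) − 26·(row 2) gives 140·a = 4·655 − 26·85 = 410, so a = 41/14.
Then b = (85 − 26·(41/14))/4 = 31/14.
At d = 0: f̂ = (41/14)·(0) + (31/14)·(1) = 31/14.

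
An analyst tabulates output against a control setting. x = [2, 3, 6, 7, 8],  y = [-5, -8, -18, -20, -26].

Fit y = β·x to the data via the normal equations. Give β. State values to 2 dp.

With design matrix A, AᵀA = [[162]] and Aᵀy = [-490]ᵀ.
β = (-490)/162 = -3.02469.

β = -3.02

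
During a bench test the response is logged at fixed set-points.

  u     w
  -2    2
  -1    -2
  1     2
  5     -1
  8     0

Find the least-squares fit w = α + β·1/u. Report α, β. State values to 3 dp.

Compute the Gram sums: Σ1 = 5, Σ1/u = -7/40, Σ1/u·1/u = 3689/1600.
Moment sums: Σw = 1, Σ1/u·w = 14/5.
det = 5·(3689/1600) − (-7/40)² = 4599/400.
α = (1·(3689/1600) − (-7/40)·(14/5))/(4599/400) = 71/292; β = (5·(14/5) − (-7/40)·1)/(4599/400) = 90/73.

α = 0.243, β = 1.233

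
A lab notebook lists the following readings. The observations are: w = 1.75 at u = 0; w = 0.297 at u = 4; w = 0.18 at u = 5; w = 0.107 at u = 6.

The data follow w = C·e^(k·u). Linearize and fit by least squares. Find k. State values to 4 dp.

k = -0.4614

Let Y = ln w. Fitting Y = k·u + ln C by least squares:
Sums: Σu = 15.0000, Σ(u)² = 77.0000, Σln w = -4.6041, Σu·ln w = -26.8396.
Normal system: [[77.0000, 15.0000]; [15.0000, 4]]·[k, ln C]ᵀ = [-26.8396, -4.6041]ᵀ.
Solving (det = 83.0000): k = -0.46140, ln C = 0.57923.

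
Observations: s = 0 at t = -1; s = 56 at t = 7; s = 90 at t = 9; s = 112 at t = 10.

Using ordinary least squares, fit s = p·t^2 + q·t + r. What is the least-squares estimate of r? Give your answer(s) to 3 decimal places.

Entries of XᵀX: Σt^2·t^2 = 18963, Σt^2·t = 2071, Σt^2 = 231, Σt·t = 231, Σt = 25, Σ1 = 4.
Moment sums: Σt^2·s = 21234, Σt·s = 2322, Σs = 258.
Normal equations: [[18963, 2071, 231]; [2071, 231, 25]; [231, 25, 4]]·[p, q, r]ᵀ = [21234, 2322, 258]ᵀ.
Solving the 3×3 system (Gaussian elimination) gives p = 1095/1033, q = 8013/13429, r = -5982/13429.

r = -0.445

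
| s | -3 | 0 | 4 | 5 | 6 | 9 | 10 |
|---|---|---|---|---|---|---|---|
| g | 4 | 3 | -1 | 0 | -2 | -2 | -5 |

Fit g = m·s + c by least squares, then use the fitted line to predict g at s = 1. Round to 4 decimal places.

ĝ = 1.7577

Normal-equation sums: Σs·s = 267, Σs = 31, Σ1 = 7.
Right-hand side: Σs·g = -96, Σg = -3.
So XᵀX·[m, c]ᵀ = Xᵀg: [[267, 31]; [31, 7]]·[m, c]ᵀ = [-96, -3]ᵀ.
Determinant 267·7 − 31² = 908.
m = ((-96)·7 − 31·(-3))/908 = -579/908; c = (267·(-3) − 31·(-96))/908 = 2175/908.
At s = 1: ĝ = (-579/908)·(1) + (2175/908)·(1) = 399/227.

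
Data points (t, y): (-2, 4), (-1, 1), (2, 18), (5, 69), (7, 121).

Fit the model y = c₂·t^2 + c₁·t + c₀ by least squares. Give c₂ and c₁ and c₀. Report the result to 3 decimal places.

The normal system MᵀM·[c₂, c₁, c₀]ᵀ = Mᵀy is [[3059, 467, 83]; [467, 83, 11]; [83, 11, 5]]·[c₂, c₁, c₀]ᵀ = [7743, 1219, 213]ᵀ.
Row-reducing yields c₂ = 2359/1248, c₁ = 4517/1248, c₀ = 339/104.

c₂ = 1.890, c₁ = 3.619, c₀ = 3.260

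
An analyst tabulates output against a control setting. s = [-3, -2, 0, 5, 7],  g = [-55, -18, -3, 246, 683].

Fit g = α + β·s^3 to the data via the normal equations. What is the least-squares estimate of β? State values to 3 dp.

The normal system AᵀA·[α, β]ᵀ = Aᵀg is [[5, 433]; [433, 134067]]·[α, β]ᵀ = [853, 266648]ᵀ.
Δ = 5·134067 − 433² = 482846.
α = (853·134067 − 433·266648)/482846 = -1099433/482846; β = (5·266648 − 433·853)/482846 = 963891/482846.

β = 1.996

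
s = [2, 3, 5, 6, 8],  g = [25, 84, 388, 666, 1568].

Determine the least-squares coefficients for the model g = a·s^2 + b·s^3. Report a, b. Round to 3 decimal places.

With design matrix A, AᵀA = [[6114, 43944]; [43944, 325218]] and Aᵀg = [134884, 997640]ᵀ.
det = 6114·325218 − 43944² = 57307716.
a = (134884·325218 − 43944·997640)/57307716 = 733682/1591881; b = (6114·997640 − 43944·134884)/57307716 = 1594708/530627.

a = 0.461, b = 3.005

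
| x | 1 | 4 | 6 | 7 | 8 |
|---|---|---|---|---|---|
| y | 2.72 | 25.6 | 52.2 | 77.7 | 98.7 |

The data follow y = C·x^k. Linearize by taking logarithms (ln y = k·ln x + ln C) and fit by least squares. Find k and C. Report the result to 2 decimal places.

k = 1.71, C = 2.62

With ln yᵢ as the transformed response and ln xᵢ as the regressor:
XᵀX = [[13.2429, 7.2034]; [7.2034, 5]], rhs = [29.6010, 17.1432]ᵀ  (here Σln x = 7.2034, Σ(ln x)² = 13.2429, Σln y = 17.1432, Σln x·ln y = 29.6010).
Solving (det = 14.3252): k = 1.71133, ln C = 0.96317, so C = exp(0.96317) = 2.62000.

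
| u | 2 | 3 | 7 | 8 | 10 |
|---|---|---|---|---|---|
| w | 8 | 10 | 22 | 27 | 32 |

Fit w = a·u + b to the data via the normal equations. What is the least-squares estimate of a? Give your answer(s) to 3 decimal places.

Forming AᵀA = [[226, 30]; [30, 5]] and Aᵀw = [736, 99]ᵀ gives AᵀA·[a, b]ᵀ = Aᵀw.
det = 226·5 − 30² = 230.
a = (736·5 − 30·99)/230 = 71/23; b = (226·99 − 30·736)/230 = 147/115.

a = 3.087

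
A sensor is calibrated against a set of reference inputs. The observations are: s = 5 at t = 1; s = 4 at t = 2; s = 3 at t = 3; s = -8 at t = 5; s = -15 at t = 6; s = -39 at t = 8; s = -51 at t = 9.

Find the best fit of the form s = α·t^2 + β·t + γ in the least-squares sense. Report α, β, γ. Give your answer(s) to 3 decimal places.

α = -0.983, β = 2.761, γ = 3.043

From the data, Σt^2·t^2 = 12676, Σt^2·t = 1618, Σt^2 = 220, Σt·t = 220, Σt = 34, Σ1 = 7.
And Σt^2·s = -7319, Σt·s = -879, Σs = -101.
So XᵀX·[α, β, γ]ᵀ = Xᵀs: [[12676, 1618, 220]; [1618, 220, 34]; [220, 34, 7]]·[α, β, γ]ᵀ = [-7319, -879, -101]ᵀ.
Row-reducing yields α = -16279/16566, β = 45745/16566, γ = 8402/2761.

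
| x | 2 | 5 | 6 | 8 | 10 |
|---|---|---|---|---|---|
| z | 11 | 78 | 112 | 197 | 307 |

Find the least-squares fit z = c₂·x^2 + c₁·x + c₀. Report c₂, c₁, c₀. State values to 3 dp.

c₂ = 2.946, c₁ = 1.611, c₀ = -3.909

Normal-equation sums: Σx^2·x^2 = 16033, Σx^2·x = 1861, Σx^2 = 229, Σx·x = 229, Σx = 31, Σ1 = 5.
Right-hand side: Σx^2·z = 49334, Σx·z = 5730, Σz = 705.
AᵀA·[c₂, c₁, c₀]ᵀ = Aᵀz becomes [[16033, 1861, 229]; [1861, 229, 31]; [229, 31, 5]]·[c₂, c₁, c₀]ᵀ = [49334, 5730, 705]ᵀ.
Solving the 3×3 system (Gaussian elimination) gives c₂ = 69163/23478, c₁ = 37823/23478, c₀ = -2185/559.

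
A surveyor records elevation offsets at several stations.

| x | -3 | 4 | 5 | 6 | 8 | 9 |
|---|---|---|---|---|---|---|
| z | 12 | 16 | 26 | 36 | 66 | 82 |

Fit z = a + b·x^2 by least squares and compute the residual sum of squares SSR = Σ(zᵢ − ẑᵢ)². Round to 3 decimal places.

Entries of AᵀA: Σ1 = 6, Σx^2 = 231, Σx^2·x^2 = 12915.
Right-hand side: Σz = 238, Σx^2·z = 13176.
AᵀA·[a, b]ᵀ = Aᵀz becomes [[6, 231]; [231, 12915]]·[a, b]ᵀ = [238, 13176]ᵀ.
Eliminating b: 12915·(row 1) − 231·(row 2) gives 24129·a = 12915·238 − 231·13176 = 30114, so a = 478/383.
Then b = (13176 − 231·(478/383))/12915 = 8026/8043.
Residuals: 4748/2681, -9766/8043, -1570/8043, -3142/2681, 7136/8043, -206/2681; SSR = 18272/2681.

SSR = 6.815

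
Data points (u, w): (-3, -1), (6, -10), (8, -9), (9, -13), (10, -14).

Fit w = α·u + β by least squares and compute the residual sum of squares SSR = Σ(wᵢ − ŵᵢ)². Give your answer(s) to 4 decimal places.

SSR = 6.8727

Forming XᵀX = [[290, 30]; [30, 5]] and Xᵀw = [-386, -47]ᵀ gives XᵀX·[α, β]ᵀ = Xᵀw.
Determinant 290·5 − 30² = 550.
α = ((-386)·5 − 30·(-47))/550 = -52/55; β = (290·(-47) − 30·(-386))/550 = -41/11.
Residuals: -6/55, -3/5, 126/55, -42/55, -9/11; SSR = 378/55.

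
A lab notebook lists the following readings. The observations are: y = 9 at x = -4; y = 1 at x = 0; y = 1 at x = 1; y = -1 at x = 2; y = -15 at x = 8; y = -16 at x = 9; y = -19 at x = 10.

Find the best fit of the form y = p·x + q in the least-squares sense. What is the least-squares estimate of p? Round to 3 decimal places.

p = -2.021

With design matrix M, MᵀM = [[266, 26]; [26, 7]] and Mᵀy = [-491, -40]ᵀ.
Eliminating q: 7·(row 1) − 26·(row 2) gives 1186·p = 7·(-491) − 26·(-40) = -2397, so p = -2397/1186.
Then q = ((-40) − 26·(-2397/1186))/7 = 1063/593.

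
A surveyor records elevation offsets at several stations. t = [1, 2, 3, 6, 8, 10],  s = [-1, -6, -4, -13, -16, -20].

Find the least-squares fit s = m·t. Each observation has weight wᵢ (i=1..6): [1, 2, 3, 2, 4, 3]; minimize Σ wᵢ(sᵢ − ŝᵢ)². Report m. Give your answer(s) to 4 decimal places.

XᵀWX·[m]ᵀ = XᵀWs reads: 664·m = -1329.
Hence m = -1329 / 664 ≈ -2.00151.

m = -2.0015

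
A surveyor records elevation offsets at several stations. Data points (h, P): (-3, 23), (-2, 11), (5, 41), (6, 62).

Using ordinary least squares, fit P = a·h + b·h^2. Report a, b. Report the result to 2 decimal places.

Normal-equation sums: Σh·h = 74, Σh·h^2 = 306, Σh^2·h^2 = 2018.
Moment sums: Σh·P = 486, Σh^2·P = 3508.
XᵀX·[a, b]ᵀ = XᵀP becomes [[74, 306]; [306, 2018]]·[a, b]ᵀ = [486, 3508]ᵀ.
Δ = 74·2018 − 306² = 55696.
a = (486·2018 − 306·3508)/55696 = -23175/13924; b = (74·3508 − 306·486)/55696 = 27719/13924.

a = -1.66, b = 1.99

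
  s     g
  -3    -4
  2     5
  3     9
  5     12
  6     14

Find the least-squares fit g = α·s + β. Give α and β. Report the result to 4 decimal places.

Sums needed: Σs·s = 83, Σs = 13, Σ1 = 5.
Right-hand side: Σs·g = 193, Σg = 36.
AᵀA·[α, β]ᵀ = Aᵀg becomes [[83, 13]; [13, 5]]·[α, β]ᵀ = [193, 36]ᵀ.
det = 83·5 − 13² = 246.
α = (193·5 − 13·36)/246 = 497/246; β = (83·36 − 13·193)/246 = 479/246.

α = 2.0203, β = 1.9472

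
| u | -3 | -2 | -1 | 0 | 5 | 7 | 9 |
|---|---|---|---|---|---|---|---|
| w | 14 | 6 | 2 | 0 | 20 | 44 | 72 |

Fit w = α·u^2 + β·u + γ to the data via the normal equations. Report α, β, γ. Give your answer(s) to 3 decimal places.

AᵀA·[α, β, γ]ᵀ = Aᵀw reads: 9685·α + 1161·β + 169·γ = 8640;  1161·α + 169·β + 15·γ = 1000;  169·α + 15·β + 7·γ = 158.
(Σu^2·u^2 = 9685, Σu^2·u = 1161, Σu^2 = 169, Σu·u = 169, Σu = 15, Σ1 = 7, Σu^2·w = 8640, Σu·w = 1000, Σw = 158.)
Inverting the 3×3 Gram matrix, [α, β, γ]ᵀ = [231013/225561, -86109/75187, 67478/225561]ᵀ.

α = 1.024, β = -1.145, γ = 0.299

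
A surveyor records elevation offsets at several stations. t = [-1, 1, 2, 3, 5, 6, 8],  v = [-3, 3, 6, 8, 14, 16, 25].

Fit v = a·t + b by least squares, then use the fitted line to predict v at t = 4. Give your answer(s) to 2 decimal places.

The normal system XᵀX·[a, b]ᵀ = Xᵀv is [[140, 24]; [24, 7]]·[a, b]ᵀ = [408, 69]ᵀ.
Eliminating b: 7·(row 1) − 24·(row 2) gives 404·a = 7·408 − 24·69 = 1200, so a = 300/101.
Then b = (69 − 24·(300/101))/7 = -33/101.
At t = 4: v̂ = (300/101)·(4) + (-33/101)·(1) = 1167/101.

v̂ = 11.55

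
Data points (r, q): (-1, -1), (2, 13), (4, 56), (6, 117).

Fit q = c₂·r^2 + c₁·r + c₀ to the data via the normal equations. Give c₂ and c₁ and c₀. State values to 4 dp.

Compute the Gram sums: Σr^2·r^2 = 1569, Σr^2·r = 287, Σr^2 = 57, Σr·r = 57, Σr = 11, Σ1 = 4.
Right-hand side: Σr^2·q = 5159, Σr·q = 953, Σq = 185.
Inverting the 3×3 Gram matrix, [c₂, c₁, c₀]ᵀ = [4810/1639, 3799/1639, -3186/1639]ᵀ.

c₂ = 2.9347, c₁ = 2.3179, c₀ = -1.9439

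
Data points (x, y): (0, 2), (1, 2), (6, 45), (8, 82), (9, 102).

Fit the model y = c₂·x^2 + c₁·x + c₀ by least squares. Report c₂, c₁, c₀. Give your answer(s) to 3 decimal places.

c₂ = 1.318, c₁ = -0.636, c₀ = 1.687

Compute the Gram sums: Σx^2·x^2 = 11954, Σx^2·x = 1458, Σx^2 = 182, Σx·x = 182, Σx = 24, Σ1 = 5.
Moment sums: Σx^2·y = 15132, Σx·y = 1846, Σy = 233.
Normal equations: [[11954, 1458, 182]; [1458, 182, 24]; [182, 24, 5]]·[c₂, c₁, c₀]ᵀ = [15132, 1846, 233]ᵀ.
Solving the 3×3 system (Gaussian elimination) gives c₂ = 11915/9042, c₁ = -1917/3014, c₀ = 7628/4521.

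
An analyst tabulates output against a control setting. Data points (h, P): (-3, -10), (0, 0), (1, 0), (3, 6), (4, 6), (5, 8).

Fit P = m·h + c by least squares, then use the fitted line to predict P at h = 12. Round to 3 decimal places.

P̂ = 24.400

Forming XᵀX = [[60, 10]; [10, 6]] and XᵀP = [112, 10]ᵀ gives XᵀX·[m, c]ᵀ = XᵀP.
det = 60·6 − 10² = 260.
m = (112·6 − 10·10)/260 = 11/5; c = (60·10 − 10·112)/260 = -2.
At h = 12: P̂ = (11/5)·(12) + (-2)·(1) = 122/5.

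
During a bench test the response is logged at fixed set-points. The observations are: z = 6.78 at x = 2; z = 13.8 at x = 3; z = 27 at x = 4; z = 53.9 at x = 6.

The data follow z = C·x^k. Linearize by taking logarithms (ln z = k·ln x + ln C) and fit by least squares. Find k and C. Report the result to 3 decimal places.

Linearized form: ln z = k·ln x + ln C. From the 4 transformed points,
Σln x = 4.9698, Σ(ln x)² = 6.8196, Σln z = 11.8216, Σln x·ln z = 15.9231.
Equations: 6.8196·k + 4.9698·ln C = 15.9231;  4.9698·k + 4·ln C = 11.8216.
Δ = 6.8196·4 − (4.9698)² = 2.5794; k = (15.9231·4 − 4.9698·11.8216)/2.5794 = 1.91568, ln C = (6.8196·11.8216 − 4.9698·15.9231)/2.5794 = 0.57526, so C = exp(0.57526) = 1.77759.

k = 1.916, C = 1.778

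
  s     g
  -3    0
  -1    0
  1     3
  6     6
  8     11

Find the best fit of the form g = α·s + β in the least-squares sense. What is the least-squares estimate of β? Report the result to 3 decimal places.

The normal system AᵀA·[α, β]ᵀ = Aᵀg is [[111, 11]; [11, 5]]·[α, β]ᵀ = [127, 20]ᵀ.
Δ = 111·5 − 11² = 434.
α = (127·5 − 11·20)/434 = 415/434; β = (111·20 − 11·127)/434 = 823/434.

β = 1.896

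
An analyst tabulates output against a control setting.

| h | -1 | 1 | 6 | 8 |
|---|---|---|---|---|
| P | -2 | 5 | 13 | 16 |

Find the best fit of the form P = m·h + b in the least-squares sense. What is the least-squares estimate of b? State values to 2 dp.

The normal equations are: 102·m + 14·b = 213;  14·m + 4·b = 32.
(Σh·h = 102, Σh = 14, Σ1 = 4, Σh·P = 213, ΣP = 32.)
Determinant 102·4 − 14² = 212.
m = (213·4 − 14·32)/212 = 101/53; b = (102·32 − 14·213)/212 = 141/106.

b = 1.33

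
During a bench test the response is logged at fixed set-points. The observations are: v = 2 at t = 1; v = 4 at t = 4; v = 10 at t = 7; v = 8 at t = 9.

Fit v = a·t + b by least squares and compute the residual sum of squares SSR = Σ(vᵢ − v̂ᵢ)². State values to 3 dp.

SSR = 8.544

Normal-equation sums: Σt·t = 147, Σt = 21, Σ1 = 4.
Right-hand side: Σt·v = 160, Σv = 24.
XᵀX·[a, b]ᵀ = Xᵀv becomes [[147, 21]; [21, 4]]·[a, b]ᵀ = [160, 24]ᵀ.
Δ = 147·4 − 21² = 147.
a = (160·4 − 21·24)/147 = 136/147; b = (147·24 − 21·160)/147 = 8/7.
Residuals: -10/147, -124/147, 50/21, -72/49; SSR = 1256/147.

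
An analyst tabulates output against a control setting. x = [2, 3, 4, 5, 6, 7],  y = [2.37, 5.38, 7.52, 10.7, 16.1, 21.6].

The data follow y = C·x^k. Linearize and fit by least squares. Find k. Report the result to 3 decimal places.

With ln yᵢ as the transformed response and ln xᵢ as the regressor:
Σln x = 8.5252, Σ(ln x)² = 13.1965, Σln y = 12.7849, Σln x·ln y = 20.0166.
Normal system: [[13.1965, 8.5252]; [8.5252, 6]]·[k, ln C]ᵀ = [20.0166, 12.7849]ᵀ.
Δ = 13.1965·6 − (8.5252)² = 6.5005; k = (20.0166·6 − 8.5252·12.7849)/6.5005 = 1.70853, ln C = (13.1965·12.7849 − 8.5252·20.0166)/6.5005 = -0.29676.

k = 1.709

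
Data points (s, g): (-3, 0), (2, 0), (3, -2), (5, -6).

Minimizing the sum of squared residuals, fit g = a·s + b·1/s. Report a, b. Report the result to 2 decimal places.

The normal equations are: 47·a + 4·b = -36;  4·a + (461/900)·b = -28/15.
(Σs·s = 47, Σs·1/s = 4, Σ1/s·1/s = 461/900, Σs·g = -36, Σ1/s·g = -28/15.)
Eliminating b: (461/900)·(row 1) − 4·(row 2) gives (7267/900)·a = (461/900)·(-36) − 4·(-28/15) = -823/75, so a = -9876/7267.
Then b = ((-28/15) − 4·(-9876/7267))/(461/900) = 50640/7267.

a = -1.36, b = 6.97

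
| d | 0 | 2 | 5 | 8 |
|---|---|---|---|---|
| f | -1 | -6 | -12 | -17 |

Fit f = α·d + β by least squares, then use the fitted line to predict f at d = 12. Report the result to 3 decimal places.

The normal equations are: 93·α + 15·β = -208;  15·α + 4·β = -36.
Eliminating β: 4·(row 1) − 15·(row 2) gives 147·α = 4·(-208) − 15·(-36) = -292, so α = -292/147.
Then β = ((-36) − 15·(-292/147))/4 = -76/49.
At d = 12: f̂ = (-292/147)·(12) + (-76/49)·(1) = -1244/49.

f̂ = -25.388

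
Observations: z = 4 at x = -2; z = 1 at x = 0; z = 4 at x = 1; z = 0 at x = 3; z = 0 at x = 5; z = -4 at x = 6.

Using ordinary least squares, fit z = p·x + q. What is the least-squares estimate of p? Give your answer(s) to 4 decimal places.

Entries of AᵀA: Σx·x = 75, Σx = 13, Σ1 = 6.
Moment sums: Σx·z = -28, Σz = 5.
So AᵀA·[p, q]ᵀ = Aᵀz: [[75, 13]; [13, 6]]·[p, q]ᵀ = [-28, 5]ᵀ.
Determinant 75·6 − 13² = 281.
p = ((-28)·6 − 13·5)/281 = -233/281; q = (75·5 − 13·(-28))/281 = 739/281.

p = -0.8292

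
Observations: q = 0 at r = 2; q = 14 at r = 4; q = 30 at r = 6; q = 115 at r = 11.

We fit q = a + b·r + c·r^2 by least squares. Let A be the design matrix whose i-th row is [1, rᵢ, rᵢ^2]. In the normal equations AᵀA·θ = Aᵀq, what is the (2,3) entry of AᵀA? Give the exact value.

Row 2 ↔ basis r, column 3 ↔ basis r^2, so (AᵀA)_{2,3} = Σᵢ (r)·(r^2) = (2)·(4) + (4)·(16) + (6)·(36) + (11)·(121) = 1619.

1619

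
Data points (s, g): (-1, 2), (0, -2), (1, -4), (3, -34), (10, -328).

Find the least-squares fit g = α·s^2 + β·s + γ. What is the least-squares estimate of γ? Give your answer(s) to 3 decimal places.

γ = 0.799

XᵀX·[α, β, γ]ᵀ = Xᵀg reads: 10083·α + 1027·β + 111·γ = -33108;  1027·α + 111·β + 13·γ = -3388;  111·α + 13·β + 5·γ = -366.
(Σs^2·s^2 = 10083, Σs^2·s = 1027, Σs^2 = 111, Σs·s = 111, Σs = 13, Σ1 = 5, Σs^2·g = -33108, Σs·g = -3388, Σg = -366.)
Solving the 3×3 system (Gaussian elimination) gives α = -162043/53671, β = -143931/53671, γ = 42858/53671.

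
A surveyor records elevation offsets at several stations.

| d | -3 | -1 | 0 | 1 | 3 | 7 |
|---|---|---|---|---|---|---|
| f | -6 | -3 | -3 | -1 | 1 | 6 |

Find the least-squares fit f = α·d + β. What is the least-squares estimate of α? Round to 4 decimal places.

α = 1.1836

Sums needed: Σd·d = 69, Σd = 7, Σ1 = 6.
For Aᵀf: Σd·f = 65, Σf = -6.
AᵀA·[α, β]ᵀ = Aᵀf becomes [[69, 7]; [7, 6]]·[α, β]ᵀ = [65, -6]ᵀ.
Δ = 69·6 − 7² = 365.
α = (65·6 − 7·(-6))/365 = 432/365; β = (69·(-6) − 7·65)/365 = -869/365.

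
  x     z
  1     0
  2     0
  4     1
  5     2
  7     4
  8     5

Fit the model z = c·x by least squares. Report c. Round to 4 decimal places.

Forming MᵀM = [[159]] and Mᵀz = [82]ᵀ gives MᵀM·[c]ᵀ = Mᵀz.
c = 82/159 = 0.515723.

c = 0.5157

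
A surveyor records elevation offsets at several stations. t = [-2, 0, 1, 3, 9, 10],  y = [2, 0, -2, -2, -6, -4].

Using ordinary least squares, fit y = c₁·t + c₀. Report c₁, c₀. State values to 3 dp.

c₁ = -0.527, c₀ = -0.156

The normal equations are: 195·c₁ + 21·c₀ = -106;  21·c₁ + 6·c₀ = -12.
Eliminating c₀: 6·(row 1) − 21·(row 2) gives 729·c₁ = 6·(-106) − 21·(-12) = -384, so c₁ = -128/243.
Then c₀ = ((-12) − 21·(-128/243))/6 = -38/243.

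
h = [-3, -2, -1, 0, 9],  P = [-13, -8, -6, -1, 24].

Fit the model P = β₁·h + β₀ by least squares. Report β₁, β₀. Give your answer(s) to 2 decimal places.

β₁ = 3.00, β₀ = -2.60

Forming MᵀM = [[95, 3]; [3, 5]] and MᵀP = [277, -4]ᵀ gives MᵀM·[β₁, β₀]ᵀ = MᵀP.
det = 95·5 − 3² = 466.
β₁ = (277·5 − 3·(-4))/466 = 1397/466; β₀ = (95·(-4) − 3·277)/466 = -1211/466.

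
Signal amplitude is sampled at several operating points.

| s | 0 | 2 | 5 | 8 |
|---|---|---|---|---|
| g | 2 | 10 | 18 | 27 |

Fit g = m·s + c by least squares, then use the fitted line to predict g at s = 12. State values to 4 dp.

XᵀX·[m, c]ᵀ = Xᵀg reads: 93·m + 15·c = 326;  15·m + 4·c = 57.
Eliminating c: 4·(row 1) − 15·(row 2) gives 147·m = 4·326 − 15·57 = 449, so m = 449/147.
Then c = (57 − 15·(449/147))/4 = 137/49.
At s = 12: ĝ = (449/147)·(12) + (137/49)·(1) = 1933/49.

ĝ = 39.4490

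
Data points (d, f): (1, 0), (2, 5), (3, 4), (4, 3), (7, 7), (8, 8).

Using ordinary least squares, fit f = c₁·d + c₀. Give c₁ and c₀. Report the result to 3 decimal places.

c₁ = 0.888, c₀ = 0.798

The normal equations are: 143·c₁ + 25·c₀ = 147;  25·c₁ + 6·c₀ = 27.
det = 143·6 − 25² = 233.
c₁ = (147·6 − 25·27)/233 = 207/233; c₀ = (143·27 − 25·147)/233 = 186/233.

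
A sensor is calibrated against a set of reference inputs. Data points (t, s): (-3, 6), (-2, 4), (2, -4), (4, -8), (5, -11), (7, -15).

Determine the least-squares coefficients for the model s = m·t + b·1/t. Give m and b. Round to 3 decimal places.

From the data, Σt·t = 107, Σt·1/t = 6, Σ1/t·1/t = 129481/176400.
And Σt·s = -226, Σ1/t·s = -432/35.
Normal equations: [[107, 6]; [6, 129481/176400]]·[m, b]ᵀ = [-226, -432/35]ᵀ.
det = 107·(129481/176400) − 6² = 7504067/176400.
m = ((-226)·(129481/176400) − 6·(-432/35))/(7504067/176400) = -16199026/7504067; b = (107·(-432/35) − 6·(-226))/(7504067/176400) = 6229440/7504067.

m = -2.159, b = 0.830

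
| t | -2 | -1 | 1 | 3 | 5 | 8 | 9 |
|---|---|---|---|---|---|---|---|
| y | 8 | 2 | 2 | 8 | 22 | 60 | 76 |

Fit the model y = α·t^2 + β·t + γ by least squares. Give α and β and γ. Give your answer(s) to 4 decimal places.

α = 1.0269, β = -0.9220, γ = 1.3189

XᵀX·[α, β, γ]ᵀ = Xᵀy reads: 11381·α + 1385·β + 185·γ = 10654;  1385·α + 185·β + 23·γ = 1282;  185·α + 23·β + 7·γ = 178.
(Σt^2·t^2 = 11381, Σt^2·t = 1385, Σt^2 = 185, Σt·t = 185, Σt = 23, Σ1 = 7, Σt^2·y = 10654, Σt·y = 1282, Σy = 178.)
Solving the 3×3 system (Gaussian elimination) gives α = 63752/62083, β = -57240/62083, γ = 81882/62083.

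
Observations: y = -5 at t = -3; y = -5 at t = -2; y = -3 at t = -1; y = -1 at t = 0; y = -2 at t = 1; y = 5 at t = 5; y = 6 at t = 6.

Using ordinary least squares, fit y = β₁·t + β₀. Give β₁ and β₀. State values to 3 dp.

β₁ = 1.288, β₀ = -1.819

The normal equations are: 76·β₁ + 6·β₀ = 87;  6·β₁ + 7·β₀ = -5.
Determinant 76·7 − 6² = 496.
β₁ = (87·7 − 6·(-5))/496 = 639/496; β₀ = (76·(-5) − 6·87)/496 = -451/248.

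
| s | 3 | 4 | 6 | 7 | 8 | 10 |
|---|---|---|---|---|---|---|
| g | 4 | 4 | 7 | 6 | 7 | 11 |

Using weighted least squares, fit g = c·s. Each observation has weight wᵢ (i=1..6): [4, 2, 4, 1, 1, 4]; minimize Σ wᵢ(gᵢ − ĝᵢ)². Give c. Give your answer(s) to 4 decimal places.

Forming XᵀWX = [[725]] and XᵀWg = [786]ᵀ gives XᵀWX·[c]ᵀ = XᵀWg.
c = 786/725 = 1.08414.

c = 1.0841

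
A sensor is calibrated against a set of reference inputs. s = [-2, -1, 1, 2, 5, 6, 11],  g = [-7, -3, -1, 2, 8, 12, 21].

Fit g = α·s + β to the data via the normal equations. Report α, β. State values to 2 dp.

α = 2.14, β = -2.14

From the data, Σs·s = 192, Σs = 22, Σ1 = 7.
For Mᵀg: Σs·g = 363, Σg = 32.
Normal equations: [[192, 22]; [22, 7]]·[α, β]ᵀ = [363, 32]ᵀ.
Determinant 192·7 − 22² = 860.
α = (363·7 − 22·32)/860 = 1837/860; β = (192·32 − 22·363)/860 = -921/430.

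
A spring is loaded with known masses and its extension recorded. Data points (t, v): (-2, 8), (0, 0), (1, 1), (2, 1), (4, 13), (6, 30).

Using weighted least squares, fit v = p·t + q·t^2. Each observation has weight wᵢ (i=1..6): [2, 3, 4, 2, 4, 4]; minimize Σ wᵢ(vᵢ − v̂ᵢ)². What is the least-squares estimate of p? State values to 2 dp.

p = -1.21

Compute the Gram sums: Σwᵢ·t·t = 228, Σwᵢ·t·t^2 = 1124, Σwᵢ·t^2·t^2 = 6276.
Right-hand side: Σwᵢ·t·v = 904, Σwᵢ·t^2·v = 5228.
So AᵀWA·[p, q]ᵀ = AᵀWv: [[228, 1124]; [1124, 6276]]·[p, q]ᵀ = [904, 5228]ᵀ.
Eliminating q: 6276·(row 1) − 1124·(row 2) gives 167552·p = 6276·904 − 1124·5228 = -202768, so p = -12673/10472.
Then q = (5228 − 1124·(-12673/10472))/6276 = 10993/10472.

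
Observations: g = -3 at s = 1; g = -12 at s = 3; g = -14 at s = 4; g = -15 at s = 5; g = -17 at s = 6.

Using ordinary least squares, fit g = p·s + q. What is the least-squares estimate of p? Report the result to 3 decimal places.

p = -2.716

Entries of XᵀX: Σs·s = 87, Σs = 19, Σ1 = 5.
Right-hand side: Σs·g = -272, Σg = -61.
det = 87·5 − 19² = 74.
p = ((-272)·5 − 19·(-61))/74 = -201/74; q = (87·(-61) − 19·(-272))/74 = -139/74.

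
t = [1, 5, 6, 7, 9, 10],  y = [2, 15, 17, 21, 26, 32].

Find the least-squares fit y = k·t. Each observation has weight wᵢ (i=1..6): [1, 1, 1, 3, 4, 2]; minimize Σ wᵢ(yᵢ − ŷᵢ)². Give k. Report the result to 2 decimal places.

k = 3.00

XᵀWX·[k]ᵀ = XᵀWy reads: 733·k = 2196.
(Σwᵢ·t·t = 733, Σwᵢ·t·y = 2196.)
k = 2196/733 = 2.99591.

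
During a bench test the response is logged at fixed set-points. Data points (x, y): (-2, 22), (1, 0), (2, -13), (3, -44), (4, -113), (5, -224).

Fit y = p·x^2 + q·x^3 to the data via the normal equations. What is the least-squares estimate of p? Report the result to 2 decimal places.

Sums needed: Σx^2·x^2 = 995, Σx^2·x^3 = 4393, Σx^3·x^3 = 20579.
And Σx^2·y = -7768, Σx^3·y = -36700.
Eliminating q: 20579·(row 1) − 4393·(row 2) gives 1177656·p = 20579·(-7768) − 4393·(-36700) = 1365428, so p = 341357/294414.
Then q = ((-36700) − 4393·(341357/294414))/20579 = -597919/294414.

p = 1.16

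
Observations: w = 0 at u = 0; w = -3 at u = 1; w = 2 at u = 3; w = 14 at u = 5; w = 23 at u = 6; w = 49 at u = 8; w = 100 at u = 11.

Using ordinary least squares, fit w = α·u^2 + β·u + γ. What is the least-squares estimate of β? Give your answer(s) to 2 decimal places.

Compute the Gram sums: Σu^2·u^2 = 20740, Σu^2·u = 2212, Σu^2 = 256, Σu·u = 256, Σu = 34, Σ1 = 7.
For Mᵀw: Σu^2·w = 16429, Σu·w = 1703, Σw = 185.
Solving the 3×3 system (Gaussian elimination) gives α = 2059/1992, β = -4313/1992, γ = -853/996.

β = -2.17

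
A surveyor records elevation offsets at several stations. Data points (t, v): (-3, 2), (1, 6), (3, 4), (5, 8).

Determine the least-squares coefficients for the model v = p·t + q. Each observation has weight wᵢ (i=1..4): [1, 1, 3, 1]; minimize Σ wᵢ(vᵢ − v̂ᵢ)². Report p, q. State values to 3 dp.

p = 0.526, q = 3.614

Forming AᵀWA = [[62, 12]; [12, 6]] and AᵀWv = [76, 28]ᵀ gives AᵀWA·[p, q]ᵀ = AᵀWv.
det = 62·6 − 12² = 228.
p = (76·6 − 12·28)/228 = 10/19; q = (62·28 − 12·76)/228 = 206/57.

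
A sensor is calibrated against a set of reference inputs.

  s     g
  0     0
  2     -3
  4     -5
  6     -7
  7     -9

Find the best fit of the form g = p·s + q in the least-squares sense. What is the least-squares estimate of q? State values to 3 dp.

AᵀA·[p, q]ᵀ = Aᵀg reads: 105·p + 19·q = -131;  19·p + 5·q = -24.
Δ = 105·5 − 19² = 164.
p = ((-131)·5 − 19·(-24))/164 = -199/164; q = (105·(-24) − 19·(-131))/164 = -31/164.

q = -0.189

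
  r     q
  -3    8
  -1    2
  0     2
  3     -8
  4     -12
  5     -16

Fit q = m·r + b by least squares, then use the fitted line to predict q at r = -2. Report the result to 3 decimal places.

The normal system XᵀX·[m, b]ᵀ = Xᵀq is [[60, 8]; [8, 6]]·[m, b]ᵀ = [-178, -24]ᵀ.
Eliminating b: 6·(row 1) − 8·(row 2) gives 296·m = 6·(-178) − 8·(-24) = -876, so m = -219/74.
Then b = ((-24) − 8·(-219/74))/6 = -2/37.
At r = -2: q̂ = (-219/74)·(-2) + (-2/37)·(1) = 217/37.

q̂ = 5.865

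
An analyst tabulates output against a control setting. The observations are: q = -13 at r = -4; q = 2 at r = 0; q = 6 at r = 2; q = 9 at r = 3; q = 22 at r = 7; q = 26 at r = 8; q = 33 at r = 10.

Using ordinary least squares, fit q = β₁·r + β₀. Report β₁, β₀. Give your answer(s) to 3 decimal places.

With design matrix A, AᵀA = [[242, 26]; [26, 7]] and Aᵀq = [783, 85]ᵀ.
det = 242·7 − 26² = 1018.
β₁ = (783·7 − 26·85)/1018 = 3271/1018; β₀ = (242·85 − 26·783)/1018 = 106/509.

β₁ = 3.213, β₀ = 0.208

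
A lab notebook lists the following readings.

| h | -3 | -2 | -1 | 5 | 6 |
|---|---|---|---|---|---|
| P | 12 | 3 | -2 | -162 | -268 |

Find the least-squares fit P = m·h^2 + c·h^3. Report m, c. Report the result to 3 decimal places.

With design matrix A, AᵀA = [[2019, 10625]; [10625, 63075]] and AᵀP = [-13580, -78484]ᵀ.
Determinant 2019·63075 − 10625² = 14457800.
m = ((-13580)·63075 − 10625·(-78484))/14457800 = -16190/10327; c = (2019·(-78484) − 10625·(-13580))/14457800 = -253066/258175.

m = -1.568, c = -0.980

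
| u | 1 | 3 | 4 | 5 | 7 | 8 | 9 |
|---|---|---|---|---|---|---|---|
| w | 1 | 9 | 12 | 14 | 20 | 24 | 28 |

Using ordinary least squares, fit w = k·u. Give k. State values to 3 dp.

Forming XᵀX = [[245]] and Xᵀw = [730]ᵀ gives XᵀX·[k]ᵀ = Xᵀw.
k = 730/245 = 2.97959.

k = 2.980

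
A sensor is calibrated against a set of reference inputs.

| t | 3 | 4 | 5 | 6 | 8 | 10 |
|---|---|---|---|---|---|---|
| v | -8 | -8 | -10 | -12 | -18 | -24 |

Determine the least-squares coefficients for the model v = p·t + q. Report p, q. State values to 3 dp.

p = -2.412, q = 1.137

Sums needed: Σt·t = 250, Σt = 36, Σ1 = 6.
For Xᵀv: Σt·v = -562, Σv = -80.
Eliminating q: 6·(row 1) − 36·(row 2) gives 204·p = 6·(-562) − 36·(-80) = -492, so p = -41/17.
Then q = ((-80) − 36·(-41/17))/6 = 58/51.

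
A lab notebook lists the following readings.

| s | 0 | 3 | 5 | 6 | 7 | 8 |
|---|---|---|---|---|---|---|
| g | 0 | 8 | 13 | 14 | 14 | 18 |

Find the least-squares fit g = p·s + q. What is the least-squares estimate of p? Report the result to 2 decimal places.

p = 2.13

With design matrix A, AᵀA = [[183, 29]; [29, 6]] and Aᵀg = [415, 67]ᵀ.
Eliminating q: 6·(row 1) − 29·(row 2) gives 257·p = 6·415 − 29·67 = 547, so p = 547/257.
Then q = (67 − 29·(547/257))/6 = 226/257.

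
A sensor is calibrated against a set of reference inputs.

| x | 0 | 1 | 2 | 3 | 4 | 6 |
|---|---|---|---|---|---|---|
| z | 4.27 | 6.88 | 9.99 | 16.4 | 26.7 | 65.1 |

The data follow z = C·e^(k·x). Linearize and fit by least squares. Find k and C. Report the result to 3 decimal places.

k = 0.455, C = 4.237

With ln zᵢ as the transformed response and xᵢ as the regressor:
XᵀX = [[66.0000, 16.0000]; [16.0000, 6]], rhs = [53.1178, 15.9397]ᵀ  (here Σx = 16.0000, Σ(x)² = 66.0000, Σln z = 15.9397, Σx·ln z = 53.1178).
Solving (det = 140.0000): k = 0.45480, ln C = 1.44381, so C = exp(1.44381) = 4.23682.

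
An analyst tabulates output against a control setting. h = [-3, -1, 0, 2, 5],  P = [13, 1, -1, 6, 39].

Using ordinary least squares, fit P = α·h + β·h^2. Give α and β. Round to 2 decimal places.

α = 0.20, β = 1.52

Normal-equation sums: Σh·h = 39, Σh·h^2 = 105, Σh^2·h^2 = 723.
Moment sums: Σh·P = 167, Σh^2·P = 1117.
Normal equations: [[39, 105]; [105, 723]]·[α, β]ᵀ = [167, 1117]ᵀ.
Eliminating β: 723·(row 1) − 105·(row 2) gives 17172·α = 723·167 − 105·1117 = 3456, so α = 32/159.
Then β = (1117 − 105·(32/159))/723 = 241/159.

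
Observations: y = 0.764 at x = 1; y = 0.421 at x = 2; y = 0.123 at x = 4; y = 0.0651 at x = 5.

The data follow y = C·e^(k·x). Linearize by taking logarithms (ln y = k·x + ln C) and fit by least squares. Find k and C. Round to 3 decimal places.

Let Y = ln y. Fitting Y = k·x + ln C by least squares:
XᵀX = [[46.0000, 12.0000]; [12.0000, 4]], rhs = [-24.0409, -5.9617]ᵀ  (here Σx = 12.0000, Σ(x)² = 46.0000, Σln y = -5.9617, Σx·ln y = -24.0409).
Solving (det = 40.0000): k = -0.61557, ln C = 0.35629, so C = exp(0.35629) = 1.42803.

k = -0.616, C = 1.428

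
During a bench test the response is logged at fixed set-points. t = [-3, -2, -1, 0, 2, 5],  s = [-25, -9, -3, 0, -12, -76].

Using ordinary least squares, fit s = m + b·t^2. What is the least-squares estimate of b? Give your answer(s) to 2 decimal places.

b = -3.05

Compute the Gram sums: Σ1 = 6, Σt^2 = 43, Σt^2·t^2 = 739.
Moment sums: Σs = -125, Σt^2·s = -2212.
Normal equations: [[6, 43]; [43, 739]]·[m, b]ᵀ = [-125, -2212]ᵀ.
Eliminating b: 739·(row 1) − 43·(row 2) gives 2585·m = 739·(-125) − 43·(-2212) = 2741, so m = 2741/2585.
Then b = ((-2212) − 43·(2741/2585))/739 = -7897/2585.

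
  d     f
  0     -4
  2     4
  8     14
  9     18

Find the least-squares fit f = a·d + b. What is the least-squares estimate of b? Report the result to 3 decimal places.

The normal system AᵀA·[a, b]ᵀ = Aᵀf is [[149, 19]; [19, 4]]·[a, b]ᵀ = [282, 32]ᵀ.
Determinant 149·4 − 19² = 235.
a = (282·4 − 19·32)/235 = 104/47; b = (149·32 − 19·282)/235 = -118/47.

b = -2.511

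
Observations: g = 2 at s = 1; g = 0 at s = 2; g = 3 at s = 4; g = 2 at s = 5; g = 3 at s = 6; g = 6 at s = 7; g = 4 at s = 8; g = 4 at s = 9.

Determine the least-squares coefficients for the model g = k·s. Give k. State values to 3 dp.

From the data, Σs·s = 276.
And Σs·g = 152.
So XᵀX·[k]ᵀ = Xᵀg: [[276]]·[k]ᵀ = [152]ᵀ.
Hence k = 152 / 276 ≈ 0.550725.

k = 0.551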